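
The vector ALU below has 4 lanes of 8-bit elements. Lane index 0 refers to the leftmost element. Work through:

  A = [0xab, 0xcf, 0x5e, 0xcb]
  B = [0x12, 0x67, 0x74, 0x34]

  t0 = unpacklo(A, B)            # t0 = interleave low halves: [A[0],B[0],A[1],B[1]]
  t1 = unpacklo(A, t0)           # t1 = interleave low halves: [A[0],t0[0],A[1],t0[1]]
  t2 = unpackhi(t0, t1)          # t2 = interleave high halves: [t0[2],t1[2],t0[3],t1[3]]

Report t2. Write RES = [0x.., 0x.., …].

  t0: ab 12 cf 67
  t1: ab ab cf 12
  t2: cf cf 67 12

RES = [0xcf, 0xcf, 0x67, 0x12]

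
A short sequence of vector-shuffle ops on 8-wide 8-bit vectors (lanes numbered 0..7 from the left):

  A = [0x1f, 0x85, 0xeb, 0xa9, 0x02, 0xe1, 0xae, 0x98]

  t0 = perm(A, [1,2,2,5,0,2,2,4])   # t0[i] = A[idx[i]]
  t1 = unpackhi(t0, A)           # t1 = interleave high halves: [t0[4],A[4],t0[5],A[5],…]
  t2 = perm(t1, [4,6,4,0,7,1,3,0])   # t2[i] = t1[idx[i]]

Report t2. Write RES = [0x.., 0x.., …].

  t0: 85 eb eb e1 1f eb eb 02
  t1: 1f 02 eb e1 eb ae 02 98
  t2: eb 02 eb 1f 98 02 e1 1f

RES = [0xeb, 0x02, 0xeb, 0x1f, 0x98, 0x02, 0xe1, 0x1f]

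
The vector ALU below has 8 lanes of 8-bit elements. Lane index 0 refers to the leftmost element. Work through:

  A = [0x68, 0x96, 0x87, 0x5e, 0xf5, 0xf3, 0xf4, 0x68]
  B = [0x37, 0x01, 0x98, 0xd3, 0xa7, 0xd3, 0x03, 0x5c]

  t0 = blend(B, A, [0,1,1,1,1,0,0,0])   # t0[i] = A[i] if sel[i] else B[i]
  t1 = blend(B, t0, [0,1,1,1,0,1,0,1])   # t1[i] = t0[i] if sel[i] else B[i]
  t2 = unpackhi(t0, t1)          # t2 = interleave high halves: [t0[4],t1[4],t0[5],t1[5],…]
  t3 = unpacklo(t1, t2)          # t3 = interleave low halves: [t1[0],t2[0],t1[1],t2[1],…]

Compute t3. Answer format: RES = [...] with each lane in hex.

RES = [0x37, 0xf5, 0x96, 0xa7, 0x87, 0xd3, 0x5e, 0xd3]

→ t0 |37|96|87|5e|f5|d3|03|5c|
→ t1 |37|96|87|5e|a7|d3|03|5c|
→ t2 |f5|a7|d3|d3|03|03|5c|5c|
→ t3 |37|f5|96|a7|87|d3|5e|d3|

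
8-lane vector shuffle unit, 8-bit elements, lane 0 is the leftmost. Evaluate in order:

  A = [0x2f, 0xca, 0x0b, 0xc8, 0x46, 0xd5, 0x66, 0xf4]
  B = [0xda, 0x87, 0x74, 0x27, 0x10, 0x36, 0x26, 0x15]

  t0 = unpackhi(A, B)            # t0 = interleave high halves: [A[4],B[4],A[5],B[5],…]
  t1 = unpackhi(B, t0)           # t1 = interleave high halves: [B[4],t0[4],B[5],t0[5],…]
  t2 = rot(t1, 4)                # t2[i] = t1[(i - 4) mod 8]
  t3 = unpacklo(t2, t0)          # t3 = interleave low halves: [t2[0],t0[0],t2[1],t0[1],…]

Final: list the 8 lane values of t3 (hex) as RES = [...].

t0 = [0x46, 0x10, 0xd5, 0x36, 0x66, 0x26, 0xf4, 0x15]
t1 = [0x10, 0x66, 0x36, 0x26, 0x26, 0xf4, 0x15, 0x15]
t2 = [0x26, 0xf4, 0x15, 0x15, 0x10, 0x66, 0x36, 0x26]
t3 = [0x26, 0x46, 0xf4, 0x10, 0x15, 0xd5, 0x15, 0x36]

RES = [0x26, 0x46, 0xf4, 0x10, 0x15, 0xd5, 0x15, 0x36]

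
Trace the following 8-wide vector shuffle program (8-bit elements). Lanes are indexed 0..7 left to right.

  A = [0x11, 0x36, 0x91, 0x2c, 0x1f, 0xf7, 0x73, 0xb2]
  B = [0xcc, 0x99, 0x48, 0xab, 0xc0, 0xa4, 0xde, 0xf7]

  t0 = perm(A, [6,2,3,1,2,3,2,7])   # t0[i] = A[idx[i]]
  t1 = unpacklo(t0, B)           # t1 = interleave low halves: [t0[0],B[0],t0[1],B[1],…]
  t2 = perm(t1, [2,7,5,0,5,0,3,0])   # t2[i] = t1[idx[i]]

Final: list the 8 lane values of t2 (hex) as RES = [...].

t0 = [0x73, 0x91, 0x2c, 0x36, 0x91, 0x2c, 0x91, 0xb2]
t1 = [0x73, 0xcc, 0x91, 0x99, 0x2c, 0x48, 0x36, 0xab]
t2 = [0x91, 0xab, 0x48, 0x73, 0x48, 0x73, 0x99, 0x73]

RES = [ 0x91  0xab  0x48  0x73  0x48  0x73  0x99  0x73 ]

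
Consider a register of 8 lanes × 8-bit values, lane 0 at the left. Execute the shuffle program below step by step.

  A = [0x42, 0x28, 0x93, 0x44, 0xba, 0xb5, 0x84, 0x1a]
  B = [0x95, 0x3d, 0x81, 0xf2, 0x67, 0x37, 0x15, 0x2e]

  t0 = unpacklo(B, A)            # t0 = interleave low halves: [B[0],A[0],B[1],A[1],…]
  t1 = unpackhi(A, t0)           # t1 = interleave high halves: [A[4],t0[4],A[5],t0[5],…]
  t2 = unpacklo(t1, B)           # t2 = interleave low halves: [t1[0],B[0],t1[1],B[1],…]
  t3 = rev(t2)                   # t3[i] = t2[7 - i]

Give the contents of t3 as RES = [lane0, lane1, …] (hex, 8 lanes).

RES = [ 0xf2  0x93  0x81  0xb5  0x3d  0x81  0x95  0xba ]

  t0: 95 42 3d 28 81 93 f2 44
  t1: ba 81 b5 93 84 f2 1a 44
  t2: ba 95 81 3d b5 81 93 f2
  t3: f2 93 81 b5 3d 81 95 ba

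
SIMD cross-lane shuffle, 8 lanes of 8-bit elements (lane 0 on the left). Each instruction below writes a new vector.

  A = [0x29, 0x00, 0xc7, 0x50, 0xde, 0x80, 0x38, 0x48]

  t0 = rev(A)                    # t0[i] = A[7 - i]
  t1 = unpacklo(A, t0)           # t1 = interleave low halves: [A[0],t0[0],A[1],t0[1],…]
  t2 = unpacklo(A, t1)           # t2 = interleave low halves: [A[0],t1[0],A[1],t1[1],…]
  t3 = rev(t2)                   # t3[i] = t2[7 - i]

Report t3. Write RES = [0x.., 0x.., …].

t0 = [0x48, 0x38, 0x80, 0xde, 0x50, 0xc7, 0x00, 0x29]
t1 = [0x29, 0x48, 0x00, 0x38, 0xc7, 0x80, 0x50, 0xde]
t2 = [0x29, 0x29, 0x00, 0x48, 0xc7, 0x00, 0x50, 0x38]
t3 = [0x38, 0x50, 0x00, 0xc7, 0x48, 0x00, 0x29, 0x29]

RES = [ 0x38  0x50  0x00  0xc7  0x48  0x00  0x29  0x29 ]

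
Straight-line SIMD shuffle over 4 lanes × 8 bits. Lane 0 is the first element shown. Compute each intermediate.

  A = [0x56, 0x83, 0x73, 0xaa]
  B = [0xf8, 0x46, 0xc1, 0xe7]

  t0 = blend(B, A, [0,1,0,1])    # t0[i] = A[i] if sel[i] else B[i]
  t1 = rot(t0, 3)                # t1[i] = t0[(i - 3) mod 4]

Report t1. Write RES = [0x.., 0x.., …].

RES = [0x83, 0xc1, 0xaa, 0xf8]

→ t0 |f8|83|c1|aa|
→ t1 |83|c1|aa|f8|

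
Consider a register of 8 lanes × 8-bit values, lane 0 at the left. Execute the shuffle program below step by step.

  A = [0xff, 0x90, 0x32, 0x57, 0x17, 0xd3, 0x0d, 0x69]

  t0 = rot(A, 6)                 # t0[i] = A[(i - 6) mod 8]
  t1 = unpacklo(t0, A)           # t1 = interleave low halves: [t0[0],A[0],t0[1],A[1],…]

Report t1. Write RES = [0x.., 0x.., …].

RES = [ 0x32  0xff  0x57  0x90  0x17  0x32  0xd3  0x57 ]

t0 = [0x32, 0x57, 0x17, 0xd3, 0x0d, 0x69, 0xff, 0x90]
t1 = [0x32, 0xff, 0x57, 0x90, 0x17, 0x32, 0xd3, 0x57]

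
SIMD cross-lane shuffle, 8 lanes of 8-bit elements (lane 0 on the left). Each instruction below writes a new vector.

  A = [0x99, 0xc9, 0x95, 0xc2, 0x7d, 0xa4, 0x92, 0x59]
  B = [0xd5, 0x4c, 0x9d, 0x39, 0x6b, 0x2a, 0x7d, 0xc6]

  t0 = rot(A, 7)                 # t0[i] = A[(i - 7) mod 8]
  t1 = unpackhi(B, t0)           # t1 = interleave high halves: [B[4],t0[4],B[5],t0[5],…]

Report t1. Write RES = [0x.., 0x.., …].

→ t0 |c9|95|c2|7d|a4|92|59|99|
→ t1 |6b|a4|2a|92|7d|59|c6|99|

RES = [ 0x6b  0xa4  0x2a  0x92  0x7d  0x59  0xc6  0x99 ]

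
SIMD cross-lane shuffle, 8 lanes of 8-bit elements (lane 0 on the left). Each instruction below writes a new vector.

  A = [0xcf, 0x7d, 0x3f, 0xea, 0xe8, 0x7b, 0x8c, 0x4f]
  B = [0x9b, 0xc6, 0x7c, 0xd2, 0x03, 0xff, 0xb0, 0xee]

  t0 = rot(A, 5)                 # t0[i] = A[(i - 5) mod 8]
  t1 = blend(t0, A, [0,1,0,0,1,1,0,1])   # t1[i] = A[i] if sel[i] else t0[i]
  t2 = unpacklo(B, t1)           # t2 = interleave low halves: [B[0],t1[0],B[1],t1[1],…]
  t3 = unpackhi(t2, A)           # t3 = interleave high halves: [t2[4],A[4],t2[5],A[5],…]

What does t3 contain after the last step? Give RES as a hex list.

  t0: ea e8 7b 8c 4f cf 7d 3f
  t1: ea 7d 7b 8c e8 7b 7d 4f
  t2: 9b ea c6 7d 7c 7b d2 8c
  t3: 7c e8 7b 7b d2 8c 8c 4f

RES = [ 0x7c  0xe8  0x7b  0x7b  0xd2  0x8c  0x8c  0x4f ]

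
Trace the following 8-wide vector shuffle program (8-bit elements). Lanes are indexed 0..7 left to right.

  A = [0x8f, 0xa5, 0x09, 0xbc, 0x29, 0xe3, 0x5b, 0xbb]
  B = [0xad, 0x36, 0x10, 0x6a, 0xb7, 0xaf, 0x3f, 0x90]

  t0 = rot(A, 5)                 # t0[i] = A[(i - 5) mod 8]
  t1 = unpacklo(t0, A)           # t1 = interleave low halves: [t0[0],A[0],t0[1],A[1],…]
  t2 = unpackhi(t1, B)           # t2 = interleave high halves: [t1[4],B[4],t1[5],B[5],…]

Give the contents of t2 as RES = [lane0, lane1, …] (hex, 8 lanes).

RES = [ 0xe3  0xb7  0x09  0xaf  0x5b  0x3f  0xbc  0x90 ]

→ t0 |bc|29|e3|5b|bb|8f|a5|09|
→ t1 |bc|8f|29|a5|e3|09|5b|bc|
→ t2 |e3|b7|09|af|5b|3f|bc|90|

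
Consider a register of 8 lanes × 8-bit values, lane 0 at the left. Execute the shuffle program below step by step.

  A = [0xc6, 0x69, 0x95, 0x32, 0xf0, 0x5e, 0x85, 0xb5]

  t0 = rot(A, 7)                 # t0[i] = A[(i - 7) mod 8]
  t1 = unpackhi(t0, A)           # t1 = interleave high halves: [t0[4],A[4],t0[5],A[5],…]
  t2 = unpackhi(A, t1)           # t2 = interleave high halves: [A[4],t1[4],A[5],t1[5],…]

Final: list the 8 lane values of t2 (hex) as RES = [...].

RES = [ 0xf0  0xb5  0x5e  0x85  0x85  0xc6  0xb5  0xb5 ]

→ t0 |69|95|32|f0|5e|85|b5|c6|
→ t1 |5e|f0|85|5e|b5|85|c6|b5|
→ t2 |f0|b5|5e|85|85|c6|b5|b5|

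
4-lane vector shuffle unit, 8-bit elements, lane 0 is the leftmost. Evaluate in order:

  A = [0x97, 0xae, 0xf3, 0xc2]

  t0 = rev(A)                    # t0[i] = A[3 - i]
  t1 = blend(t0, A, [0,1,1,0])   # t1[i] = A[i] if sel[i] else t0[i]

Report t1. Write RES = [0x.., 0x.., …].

  t0: c2 f3 ae 97
  t1: c2 ae f3 97

RES = [ 0xc2  0xae  0xf3  0x97 ]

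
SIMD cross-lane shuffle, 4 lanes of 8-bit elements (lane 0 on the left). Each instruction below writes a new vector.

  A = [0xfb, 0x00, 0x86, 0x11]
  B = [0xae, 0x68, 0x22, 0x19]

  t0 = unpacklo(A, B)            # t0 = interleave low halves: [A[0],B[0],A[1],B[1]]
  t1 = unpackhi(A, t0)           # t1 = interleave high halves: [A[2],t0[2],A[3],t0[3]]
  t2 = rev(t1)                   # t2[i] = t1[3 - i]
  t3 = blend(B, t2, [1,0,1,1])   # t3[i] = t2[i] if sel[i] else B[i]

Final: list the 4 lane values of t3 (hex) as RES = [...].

→ t0 |fb|ae|00|68|
→ t1 |86|00|11|68|
→ t2 |68|11|00|86|
→ t3 |68|68|00|86|

RES = [0x68, 0x68, 0x00, 0x86]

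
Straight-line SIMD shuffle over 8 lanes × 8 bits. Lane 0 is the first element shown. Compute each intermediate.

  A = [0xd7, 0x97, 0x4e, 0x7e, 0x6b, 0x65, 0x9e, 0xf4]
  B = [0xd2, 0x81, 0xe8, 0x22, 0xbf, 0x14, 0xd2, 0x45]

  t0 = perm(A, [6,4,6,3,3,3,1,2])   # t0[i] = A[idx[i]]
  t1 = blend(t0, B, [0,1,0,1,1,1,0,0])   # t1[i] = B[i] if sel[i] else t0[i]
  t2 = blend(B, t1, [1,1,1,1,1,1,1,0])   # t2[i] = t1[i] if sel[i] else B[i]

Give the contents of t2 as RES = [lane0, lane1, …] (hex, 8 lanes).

  t0: 9e 6b 9e 7e 7e 7e 97 4e
  t1: 9e 81 9e 22 bf 14 97 4e
  t2: 9e 81 9e 22 bf 14 97 45

RES = [ 0x9e  0x81  0x9e  0x22  0xbf  0x14  0x97  0x45 ]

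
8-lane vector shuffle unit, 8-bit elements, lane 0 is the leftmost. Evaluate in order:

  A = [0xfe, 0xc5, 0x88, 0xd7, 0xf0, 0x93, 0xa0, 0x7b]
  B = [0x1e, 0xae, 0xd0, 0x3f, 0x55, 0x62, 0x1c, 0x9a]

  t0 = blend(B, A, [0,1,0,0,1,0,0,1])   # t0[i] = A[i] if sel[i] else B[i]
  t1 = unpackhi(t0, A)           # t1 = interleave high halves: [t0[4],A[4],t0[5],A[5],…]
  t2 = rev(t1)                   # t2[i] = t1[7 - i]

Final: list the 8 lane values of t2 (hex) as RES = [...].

RES = [ 0x7b  0x7b  0xa0  0x1c  0x93  0x62  0xf0  0xf0 ]

→ t0 |1e|c5|d0|3f|f0|62|1c|7b|
→ t1 |f0|f0|62|93|1c|a0|7b|7b|
→ t2 |7b|7b|a0|1c|93|62|f0|f0|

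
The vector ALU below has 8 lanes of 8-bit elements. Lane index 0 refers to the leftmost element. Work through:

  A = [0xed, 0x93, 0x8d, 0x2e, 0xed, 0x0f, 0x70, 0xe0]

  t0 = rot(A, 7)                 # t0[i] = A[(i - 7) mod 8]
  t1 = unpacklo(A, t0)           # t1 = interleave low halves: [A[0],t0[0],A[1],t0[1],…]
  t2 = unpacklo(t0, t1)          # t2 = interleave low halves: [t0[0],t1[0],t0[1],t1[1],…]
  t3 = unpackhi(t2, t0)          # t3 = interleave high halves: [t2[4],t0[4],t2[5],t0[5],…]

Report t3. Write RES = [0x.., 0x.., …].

RES = [ 0x2e  0x0f  0x93  0x70  0xed  0xe0  0x8d  0xed ]

→ t0 |93|8d|2e|ed|0f|70|e0|ed|
→ t1 |ed|93|93|8d|8d|2e|2e|ed|
→ t2 |93|ed|8d|93|2e|93|ed|8d|
→ t3 |2e|0f|93|70|ed|e0|8d|ed|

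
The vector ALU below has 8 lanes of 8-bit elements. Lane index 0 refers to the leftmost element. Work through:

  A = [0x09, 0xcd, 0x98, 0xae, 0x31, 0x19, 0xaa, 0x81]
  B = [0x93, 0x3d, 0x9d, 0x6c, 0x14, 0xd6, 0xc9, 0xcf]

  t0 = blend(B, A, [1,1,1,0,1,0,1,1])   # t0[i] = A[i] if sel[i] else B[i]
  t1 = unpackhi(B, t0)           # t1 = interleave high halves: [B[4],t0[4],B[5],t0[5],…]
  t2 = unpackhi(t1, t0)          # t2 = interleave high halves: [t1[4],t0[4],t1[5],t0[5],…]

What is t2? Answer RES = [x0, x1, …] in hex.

→ t0 |09|cd|98|6c|31|d6|aa|81|
→ t1 |14|31|d6|d6|c9|aa|cf|81|
→ t2 |c9|31|aa|d6|cf|aa|81|81|

RES = [ 0xc9  0x31  0xaa  0xd6  0xcf  0xaa  0x81  0x81 ]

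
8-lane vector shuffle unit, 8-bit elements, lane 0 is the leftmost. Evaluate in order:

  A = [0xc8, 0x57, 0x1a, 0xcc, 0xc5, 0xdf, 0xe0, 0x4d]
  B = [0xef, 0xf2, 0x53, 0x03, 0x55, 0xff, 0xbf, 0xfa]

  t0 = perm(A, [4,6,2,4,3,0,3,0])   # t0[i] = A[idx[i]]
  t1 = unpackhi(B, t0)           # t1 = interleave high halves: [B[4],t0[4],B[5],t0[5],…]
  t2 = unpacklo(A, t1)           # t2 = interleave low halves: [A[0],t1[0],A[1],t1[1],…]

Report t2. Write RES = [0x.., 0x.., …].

RES = [ 0xc8  0x55  0x57  0xcc  0x1a  0xff  0xcc  0xc8 ]

→ t0 |c5|e0|1a|c5|cc|c8|cc|c8|
→ t1 |55|cc|ff|c8|bf|cc|fa|c8|
→ t2 |c8|55|57|cc|1a|ff|cc|c8|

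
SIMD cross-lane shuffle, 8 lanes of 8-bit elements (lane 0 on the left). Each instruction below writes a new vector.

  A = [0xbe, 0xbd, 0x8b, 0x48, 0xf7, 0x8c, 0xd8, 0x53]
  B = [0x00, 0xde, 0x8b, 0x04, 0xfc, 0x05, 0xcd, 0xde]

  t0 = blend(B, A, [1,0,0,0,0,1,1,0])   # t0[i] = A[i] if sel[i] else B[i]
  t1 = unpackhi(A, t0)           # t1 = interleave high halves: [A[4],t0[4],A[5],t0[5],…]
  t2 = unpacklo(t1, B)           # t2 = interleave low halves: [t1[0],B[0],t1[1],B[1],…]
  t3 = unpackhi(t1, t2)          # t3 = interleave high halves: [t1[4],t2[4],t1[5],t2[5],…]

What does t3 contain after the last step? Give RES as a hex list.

t0 = [0xbe, 0xde, 0x8b, 0x04, 0xfc, 0x8c, 0xd8, 0xde]
t1 = [0xf7, 0xfc, 0x8c, 0x8c, 0xd8, 0xd8, 0x53, 0xde]
t2 = [0xf7, 0x00, 0xfc, 0xde, 0x8c, 0x8b, 0x8c, 0x04]
t3 = [0xd8, 0x8c, 0xd8, 0x8b, 0x53, 0x8c, 0xde, 0x04]

RES = [ 0xd8  0x8c  0xd8  0x8b  0x53  0x8c  0xde  0x04 ]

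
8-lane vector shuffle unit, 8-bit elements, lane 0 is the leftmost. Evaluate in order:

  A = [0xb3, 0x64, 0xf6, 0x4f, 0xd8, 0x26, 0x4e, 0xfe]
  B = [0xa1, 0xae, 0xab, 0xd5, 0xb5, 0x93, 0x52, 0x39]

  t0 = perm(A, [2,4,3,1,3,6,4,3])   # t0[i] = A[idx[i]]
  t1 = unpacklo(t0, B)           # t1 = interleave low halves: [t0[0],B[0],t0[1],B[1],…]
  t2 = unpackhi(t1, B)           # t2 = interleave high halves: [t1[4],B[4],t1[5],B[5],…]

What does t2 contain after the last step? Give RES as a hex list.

RES = [ 0x4f  0xb5  0xab  0x93  0x64  0x52  0xd5  0x39 ]

  t0: f6 d8 4f 64 4f 4e d8 4f
  t1: f6 a1 d8 ae 4f ab 64 d5
  t2: 4f b5 ab 93 64 52 d5 39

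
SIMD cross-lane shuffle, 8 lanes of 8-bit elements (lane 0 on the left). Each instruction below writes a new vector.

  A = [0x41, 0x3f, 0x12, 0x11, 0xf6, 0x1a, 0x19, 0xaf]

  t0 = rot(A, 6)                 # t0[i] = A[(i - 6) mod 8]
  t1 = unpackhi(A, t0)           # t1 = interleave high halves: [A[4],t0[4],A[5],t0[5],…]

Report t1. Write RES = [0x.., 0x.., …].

→ t0 |12|11|f6|1a|19|af|41|3f|
→ t1 |f6|19|1a|af|19|41|af|3f|

RES = [ 0xf6  0x19  0x1a  0xaf  0x19  0x41  0xaf  0x3f ]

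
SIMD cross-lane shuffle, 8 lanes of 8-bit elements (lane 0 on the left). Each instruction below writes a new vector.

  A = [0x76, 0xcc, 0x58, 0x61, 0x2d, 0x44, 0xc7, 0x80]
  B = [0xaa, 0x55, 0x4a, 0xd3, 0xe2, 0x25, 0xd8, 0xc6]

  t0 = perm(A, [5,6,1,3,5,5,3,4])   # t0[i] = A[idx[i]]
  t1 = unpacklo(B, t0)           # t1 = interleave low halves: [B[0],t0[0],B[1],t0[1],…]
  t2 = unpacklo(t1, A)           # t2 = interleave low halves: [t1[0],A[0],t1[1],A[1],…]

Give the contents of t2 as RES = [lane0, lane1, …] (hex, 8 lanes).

t0 = [0x44, 0xc7, 0xcc, 0x61, 0x44, 0x44, 0x61, 0x2d]
t1 = [0xaa, 0x44, 0x55, 0xc7, 0x4a, 0xcc, 0xd3, 0x61]
t2 = [0xaa, 0x76, 0x44, 0xcc, 0x55, 0x58, 0xc7, 0x61]

RES = [0xaa, 0x76, 0x44, 0xcc, 0x55, 0x58, 0xc7, 0x61]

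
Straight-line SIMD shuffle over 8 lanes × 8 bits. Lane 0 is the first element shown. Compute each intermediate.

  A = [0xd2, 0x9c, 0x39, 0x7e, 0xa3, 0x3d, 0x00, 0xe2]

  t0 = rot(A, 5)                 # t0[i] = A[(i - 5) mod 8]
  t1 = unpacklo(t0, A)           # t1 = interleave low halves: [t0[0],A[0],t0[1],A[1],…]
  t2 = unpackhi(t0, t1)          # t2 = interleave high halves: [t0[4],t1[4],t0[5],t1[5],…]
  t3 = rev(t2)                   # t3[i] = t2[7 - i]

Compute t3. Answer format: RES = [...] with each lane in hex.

→ t0 |7e|a3|3d|00|e2|d2|9c|39|
→ t1 |7e|d2|a3|9c|3d|39|00|7e|
→ t2 |e2|3d|d2|39|9c|00|39|7e|
→ t3 |7e|39|00|9c|39|d2|3d|e2|

RES = [ 0x7e  0x39  0x00  0x9c  0x39  0xd2  0x3d  0xe2 ]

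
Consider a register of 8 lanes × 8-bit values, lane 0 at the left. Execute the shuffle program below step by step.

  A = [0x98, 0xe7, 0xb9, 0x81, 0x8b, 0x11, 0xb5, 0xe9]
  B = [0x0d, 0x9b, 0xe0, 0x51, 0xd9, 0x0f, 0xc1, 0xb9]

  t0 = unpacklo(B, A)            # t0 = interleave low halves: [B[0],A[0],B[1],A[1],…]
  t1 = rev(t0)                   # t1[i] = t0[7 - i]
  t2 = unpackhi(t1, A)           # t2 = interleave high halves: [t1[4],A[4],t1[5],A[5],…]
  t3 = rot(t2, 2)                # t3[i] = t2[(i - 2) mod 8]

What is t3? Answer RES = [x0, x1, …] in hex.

RES = [0x0d, 0xe9, 0xe7, 0x8b, 0x9b, 0x11, 0x98, 0xb5]

→ t0 |0d|98|9b|e7|e0|b9|51|81|
→ t1 |81|51|b9|e0|e7|9b|98|0d|
→ t2 |e7|8b|9b|11|98|b5|0d|e9|
→ t3 |0d|e9|e7|8b|9b|11|98|b5|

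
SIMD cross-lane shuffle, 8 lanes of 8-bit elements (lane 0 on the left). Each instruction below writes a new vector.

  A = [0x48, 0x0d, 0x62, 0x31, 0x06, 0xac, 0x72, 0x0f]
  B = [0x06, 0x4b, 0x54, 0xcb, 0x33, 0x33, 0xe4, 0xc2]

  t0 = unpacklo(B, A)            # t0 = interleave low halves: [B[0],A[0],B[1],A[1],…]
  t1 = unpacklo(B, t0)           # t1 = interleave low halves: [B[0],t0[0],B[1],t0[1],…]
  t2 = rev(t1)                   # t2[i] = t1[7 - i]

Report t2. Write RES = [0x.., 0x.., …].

  t0: 06 48 4b 0d 54 62 cb 31
  t1: 06 06 4b 48 54 4b cb 0d
  t2: 0d cb 4b 54 48 4b 06 06

RES = [ 0x0d  0xcb  0x4b  0x54  0x48  0x4b  0x06  0x06 ]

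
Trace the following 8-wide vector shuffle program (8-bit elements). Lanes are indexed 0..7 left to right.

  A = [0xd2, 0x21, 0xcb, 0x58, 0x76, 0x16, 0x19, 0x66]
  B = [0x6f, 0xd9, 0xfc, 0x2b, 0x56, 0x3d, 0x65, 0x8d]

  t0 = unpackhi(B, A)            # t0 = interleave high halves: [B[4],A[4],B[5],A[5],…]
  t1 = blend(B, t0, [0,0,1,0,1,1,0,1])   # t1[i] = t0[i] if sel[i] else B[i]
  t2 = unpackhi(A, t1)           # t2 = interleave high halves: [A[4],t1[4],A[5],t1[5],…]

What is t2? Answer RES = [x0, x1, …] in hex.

RES = [0x76, 0x65, 0x16, 0x19, 0x19, 0x65, 0x66, 0x66]

→ t0 |56|76|3d|16|65|19|8d|66|
→ t1 |6f|d9|3d|2b|65|19|65|66|
→ t2 |76|65|16|19|19|65|66|66|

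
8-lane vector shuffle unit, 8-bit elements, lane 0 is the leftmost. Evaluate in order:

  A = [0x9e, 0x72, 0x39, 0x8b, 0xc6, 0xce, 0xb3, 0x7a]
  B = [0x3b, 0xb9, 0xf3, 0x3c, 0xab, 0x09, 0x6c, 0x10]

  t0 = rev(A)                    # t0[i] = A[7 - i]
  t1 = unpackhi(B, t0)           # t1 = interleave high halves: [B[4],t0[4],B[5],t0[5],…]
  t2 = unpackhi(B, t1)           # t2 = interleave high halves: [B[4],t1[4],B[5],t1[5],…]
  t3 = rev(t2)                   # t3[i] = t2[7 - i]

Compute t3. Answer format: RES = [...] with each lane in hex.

RES = [0x9e, 0x10, 0x10, 0x6c, 0x72, 0x09, 0x6c, 0xab]

  t0: 7a b3 ce c6 8b 39 72 9e
  t1: ab 8b 09 39 6c 72 10 9e
  t2: ab 6c 09 72 6c 10 10 9e
  t3: 9e 10 10 6c 72 09 6c ab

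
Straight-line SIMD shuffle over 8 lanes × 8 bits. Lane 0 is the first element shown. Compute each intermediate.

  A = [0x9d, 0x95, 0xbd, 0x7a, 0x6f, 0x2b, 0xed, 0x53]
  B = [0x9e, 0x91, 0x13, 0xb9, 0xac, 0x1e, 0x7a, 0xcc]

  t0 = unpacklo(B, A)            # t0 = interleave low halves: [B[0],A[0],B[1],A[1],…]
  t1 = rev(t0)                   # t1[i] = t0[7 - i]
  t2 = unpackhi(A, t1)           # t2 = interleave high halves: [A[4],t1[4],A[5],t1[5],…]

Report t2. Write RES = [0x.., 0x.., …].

RES = [0x6f, 0x95, 0x2b, 0x91, 0xed, 0x9d, 0x53, 0x9e]

→ t0 |9e|9d|91|95|13|bd|b9|7a|
→ t1 |7a|b9|bd|13|95|91|9d|9e|
→ t2 |6f|95|2b|91|ed|9d|53|9e|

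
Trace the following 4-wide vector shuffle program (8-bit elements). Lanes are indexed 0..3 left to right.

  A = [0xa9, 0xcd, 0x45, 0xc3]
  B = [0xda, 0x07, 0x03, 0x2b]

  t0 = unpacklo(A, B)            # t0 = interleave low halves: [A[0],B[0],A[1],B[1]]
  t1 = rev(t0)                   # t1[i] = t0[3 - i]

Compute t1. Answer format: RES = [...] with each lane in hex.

RES = [ 0x07  0xcd  0xda  0xa9 ]

→ t0 |a9|da|cd|07|
→ t1 |07|cd|da|a9|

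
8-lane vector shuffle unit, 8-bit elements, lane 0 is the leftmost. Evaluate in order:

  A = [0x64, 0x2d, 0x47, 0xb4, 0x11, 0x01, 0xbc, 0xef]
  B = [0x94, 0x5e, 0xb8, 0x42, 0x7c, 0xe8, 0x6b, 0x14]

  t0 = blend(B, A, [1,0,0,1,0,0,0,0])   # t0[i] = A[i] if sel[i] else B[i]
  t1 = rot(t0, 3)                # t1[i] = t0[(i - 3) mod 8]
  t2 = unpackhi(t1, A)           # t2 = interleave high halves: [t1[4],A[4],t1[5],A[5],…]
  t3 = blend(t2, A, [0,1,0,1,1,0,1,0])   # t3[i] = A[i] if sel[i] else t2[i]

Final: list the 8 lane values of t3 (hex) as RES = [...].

RES = [ 0x5e  0x2d  0xb8  0xb4  0x11  0xbc  0xbc  0xef ]

→ t0 |64|5e|b8|b4|7c|e8|6b|14|
→ t1 |e8|6b|14|64|5e|b8|b4|7c|
→ t2 |5e|11|b8|01|b4|bc|7c|ef|
→ t3 |5e|2d|b8|b4|11|bc|bc|ef|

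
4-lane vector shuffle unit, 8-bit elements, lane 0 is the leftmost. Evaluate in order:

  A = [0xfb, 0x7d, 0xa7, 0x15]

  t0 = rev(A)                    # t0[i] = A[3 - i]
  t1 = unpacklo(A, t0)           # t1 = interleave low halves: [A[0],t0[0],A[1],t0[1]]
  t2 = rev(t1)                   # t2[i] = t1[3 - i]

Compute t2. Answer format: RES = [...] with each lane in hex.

RES = [ 0xa7  0x7d  0x15  0xfb ]

  t0: 15 a7 7d fb
  t1: fb 15 7d a7
  t2: a7 7d 15 fb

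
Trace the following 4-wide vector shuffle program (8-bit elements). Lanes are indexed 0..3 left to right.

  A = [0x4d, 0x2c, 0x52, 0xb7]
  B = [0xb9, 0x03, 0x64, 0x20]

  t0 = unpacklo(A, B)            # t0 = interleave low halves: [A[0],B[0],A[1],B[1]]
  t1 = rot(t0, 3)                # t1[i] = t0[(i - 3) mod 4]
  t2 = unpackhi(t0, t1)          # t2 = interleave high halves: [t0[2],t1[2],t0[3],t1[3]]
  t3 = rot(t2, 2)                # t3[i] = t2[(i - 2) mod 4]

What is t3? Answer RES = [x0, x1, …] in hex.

  t0: 4d b9 2c 03
  t1: b9 2c 03 4d
  t2: 2c 03 03 4d
  t3: 03 4d 2c 03

RES = [0x03, 0x4d, 0x2c, 0x03]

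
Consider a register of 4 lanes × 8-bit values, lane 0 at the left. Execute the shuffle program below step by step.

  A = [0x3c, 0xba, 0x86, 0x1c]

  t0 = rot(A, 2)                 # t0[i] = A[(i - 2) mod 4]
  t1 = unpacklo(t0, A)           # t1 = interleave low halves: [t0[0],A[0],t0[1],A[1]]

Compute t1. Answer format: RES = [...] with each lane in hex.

→ t0 |86|1c|3c|ba|
→ t1 |86|3c|1c|ba|

RES = [ 0x86  0x3c  0x1c  0xba ]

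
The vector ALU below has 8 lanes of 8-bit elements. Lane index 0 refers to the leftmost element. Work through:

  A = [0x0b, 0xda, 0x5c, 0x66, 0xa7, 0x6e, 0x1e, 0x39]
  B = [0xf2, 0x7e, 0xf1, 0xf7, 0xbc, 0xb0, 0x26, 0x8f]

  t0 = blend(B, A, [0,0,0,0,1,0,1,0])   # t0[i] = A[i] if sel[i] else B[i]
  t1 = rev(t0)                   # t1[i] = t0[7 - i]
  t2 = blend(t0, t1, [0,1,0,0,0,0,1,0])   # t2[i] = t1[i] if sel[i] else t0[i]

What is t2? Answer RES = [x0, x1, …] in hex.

→ t0 |f2|7e|f1|f7|a7|b0|1e|8f|
→ t1 |8f|1e|b0|a7|f7|f1|7e|f2|
→ t2 |f2|1e|f1|f7|a7|b0|7e|8f|

RES = [ 0xf2  0x1e  0xf1  0xf7  0xa7  0xb0  0x7e  0x8f ]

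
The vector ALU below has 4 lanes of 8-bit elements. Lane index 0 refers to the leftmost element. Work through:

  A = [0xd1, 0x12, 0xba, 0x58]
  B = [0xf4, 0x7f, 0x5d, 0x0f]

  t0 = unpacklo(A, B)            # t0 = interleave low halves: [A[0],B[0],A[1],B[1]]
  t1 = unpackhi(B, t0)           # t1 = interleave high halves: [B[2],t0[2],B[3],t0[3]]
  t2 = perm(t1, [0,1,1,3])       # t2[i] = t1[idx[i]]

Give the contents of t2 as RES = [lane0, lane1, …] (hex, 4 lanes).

t0 = [0xd1, 0xf4, 0x12, 0x7f]
t1 = [0x5d, 0x12, 0x0f, 0x7f]
t2 = [0x5d, 0x12, 0x12, 0x7f]

RES = [0x5d, 0x12, 0x12, 0x7f]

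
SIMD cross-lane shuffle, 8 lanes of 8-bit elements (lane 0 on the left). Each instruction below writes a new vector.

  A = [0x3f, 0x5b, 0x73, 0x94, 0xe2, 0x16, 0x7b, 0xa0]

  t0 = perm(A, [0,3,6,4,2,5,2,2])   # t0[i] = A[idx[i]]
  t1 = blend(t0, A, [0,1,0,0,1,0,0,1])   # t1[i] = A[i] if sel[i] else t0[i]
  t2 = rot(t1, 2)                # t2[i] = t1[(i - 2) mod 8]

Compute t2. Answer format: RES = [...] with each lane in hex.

→ t0 |3f|94|7b|e2|73|16|73|73|
→ t1 |3f|5b|7b|e2|e2|16|73|a0|
→ t2 |73|a0|3f|5b|7b|e2|e2|16|

RES = [ 0x73  0xa0  0x3f  0x5b  0x7b  0xe2  0xe2  0x16 ]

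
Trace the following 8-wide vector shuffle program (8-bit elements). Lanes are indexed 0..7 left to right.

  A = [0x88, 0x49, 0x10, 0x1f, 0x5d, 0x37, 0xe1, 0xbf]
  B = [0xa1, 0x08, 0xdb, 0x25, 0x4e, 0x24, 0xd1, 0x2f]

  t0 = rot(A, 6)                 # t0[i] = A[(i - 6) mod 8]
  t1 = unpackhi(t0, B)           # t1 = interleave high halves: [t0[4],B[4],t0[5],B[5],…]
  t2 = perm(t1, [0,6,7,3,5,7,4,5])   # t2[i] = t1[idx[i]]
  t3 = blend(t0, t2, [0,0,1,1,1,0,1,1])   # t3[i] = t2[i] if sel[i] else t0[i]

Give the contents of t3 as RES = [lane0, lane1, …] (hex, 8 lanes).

RES = [ 0x10  0x1f  0x2f  0x24  0xd1  0xbf  0x88  0xd1 ]

t0 = [0x10, 0x1f, 0x5d, 0x37, 0xe1, 0xbf, 0x88, 0x49]
t1 = [0xe1, 0x4e, 0xbf, 0x24, 0x88, 0xd1, 0x49, 0x2f]
t2 = [0xe1, 0x49, 0x2f, 0x24, 0xd1, 0x2f, 0x88, 0xd1]
t3 = [0x10, 0x1f, 0x2f, 0x24, 0xd1, 0xbf, 0x88, 0xd1]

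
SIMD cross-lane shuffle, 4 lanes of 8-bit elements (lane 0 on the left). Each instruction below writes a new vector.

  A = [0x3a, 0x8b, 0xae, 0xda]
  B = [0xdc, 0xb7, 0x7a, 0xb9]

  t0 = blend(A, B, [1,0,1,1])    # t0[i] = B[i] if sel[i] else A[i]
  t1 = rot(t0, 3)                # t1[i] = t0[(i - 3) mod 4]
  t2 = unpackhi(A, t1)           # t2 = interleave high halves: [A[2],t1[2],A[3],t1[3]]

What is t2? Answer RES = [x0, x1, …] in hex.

→ t0 |dc|8b|7a|b9|
→ t1 |8b|7a|b9|dc|
→ t2 |ae|b9|da|dc|

RES = [0xae, 0xb9, 0xda, 0xdc]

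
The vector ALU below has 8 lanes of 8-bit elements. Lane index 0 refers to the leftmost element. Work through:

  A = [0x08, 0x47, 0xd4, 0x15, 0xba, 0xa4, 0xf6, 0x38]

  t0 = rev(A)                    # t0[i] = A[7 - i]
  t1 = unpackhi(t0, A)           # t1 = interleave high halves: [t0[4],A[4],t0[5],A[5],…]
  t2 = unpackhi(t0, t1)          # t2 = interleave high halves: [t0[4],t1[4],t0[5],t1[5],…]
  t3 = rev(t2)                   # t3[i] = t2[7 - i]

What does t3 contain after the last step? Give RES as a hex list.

RES = [0x38, 0x08, 0x08, 0x47, 0xf6, 0xd4, 0x47, 0x15]

→ t0 |38|f6|a4|ba|15|d4|47|08|
→ t1 |15|ba|d4|a4|47|f6|08|38|
→ t2 |15|47|d4|f6|47|08|08|38|
→ t3 |38|08|08|47|f6|d4|47|15|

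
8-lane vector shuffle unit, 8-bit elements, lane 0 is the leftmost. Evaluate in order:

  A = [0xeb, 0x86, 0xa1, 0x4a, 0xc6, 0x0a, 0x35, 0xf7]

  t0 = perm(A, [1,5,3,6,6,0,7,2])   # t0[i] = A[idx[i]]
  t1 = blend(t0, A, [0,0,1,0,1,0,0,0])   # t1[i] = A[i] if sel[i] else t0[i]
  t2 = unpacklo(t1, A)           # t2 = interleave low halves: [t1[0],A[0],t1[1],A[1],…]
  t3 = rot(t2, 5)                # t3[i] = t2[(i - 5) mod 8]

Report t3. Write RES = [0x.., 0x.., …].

→ t0 |86|0a|4a|35|35|eb|f7|a1|
→ t1 |86|0a|a1|35|c6|eb|f7|a1|
→ t2 |86|eb|0a|86|a1|a1|35|4a|
→ t3 |86|a1|a1|35|4a|86|eb|0a|

RES = [ 0x86  0xa1  0xa1  0x35  0x4a  0x86  0xeb  0x0a ]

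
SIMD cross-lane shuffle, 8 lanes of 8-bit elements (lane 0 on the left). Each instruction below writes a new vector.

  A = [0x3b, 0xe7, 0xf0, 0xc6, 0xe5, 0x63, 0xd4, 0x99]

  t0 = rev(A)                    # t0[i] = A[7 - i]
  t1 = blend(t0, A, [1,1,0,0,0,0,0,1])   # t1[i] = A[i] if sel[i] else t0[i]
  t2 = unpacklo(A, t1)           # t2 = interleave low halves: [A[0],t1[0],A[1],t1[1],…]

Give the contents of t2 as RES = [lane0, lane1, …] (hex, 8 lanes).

RES = [ 0x3b  0x3b  0xe7  0xe7  0xf0  0x63  0xc6  0xe5 ]

  t0: 99 d4 63 e5 c6 f0 e7 3b
  t1: 3b e7 63 e5 c6 f0 e7 99
  t2: 3b 3b e7 e7 f0 63 c6 e5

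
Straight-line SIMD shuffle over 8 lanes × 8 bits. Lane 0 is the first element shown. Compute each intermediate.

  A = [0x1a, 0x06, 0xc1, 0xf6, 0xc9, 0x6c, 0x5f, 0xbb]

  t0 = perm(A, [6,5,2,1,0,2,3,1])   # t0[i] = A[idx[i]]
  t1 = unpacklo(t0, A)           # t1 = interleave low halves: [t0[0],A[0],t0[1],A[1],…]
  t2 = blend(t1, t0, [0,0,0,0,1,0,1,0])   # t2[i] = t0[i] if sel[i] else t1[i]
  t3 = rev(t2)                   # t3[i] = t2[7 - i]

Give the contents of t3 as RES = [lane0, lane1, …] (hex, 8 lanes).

RES = [0xf6, 0xf6, 0xc1, 0x1a, 0x06, 0x6c, 0x1a, 0x5f]

t0 = [0x5f, 0x6c, 0xc1, 0x06, 0x1a, 0xc1, 0xf6, 0x06]
t1 = [0x5f, 0x1a, 0x6c, 0x06, 0xc1, 0xc1, 0x06, 0xf6]
t2 = [0x5f, 0x1a, 0x6c, 0x06, 0x1a, 0xc1, 0xf6, 0xf6]
t3 = [0xf6, 0xf6, 0xc1, 0x1a, 0x06, 0x6c, 0x1a, 0x5f]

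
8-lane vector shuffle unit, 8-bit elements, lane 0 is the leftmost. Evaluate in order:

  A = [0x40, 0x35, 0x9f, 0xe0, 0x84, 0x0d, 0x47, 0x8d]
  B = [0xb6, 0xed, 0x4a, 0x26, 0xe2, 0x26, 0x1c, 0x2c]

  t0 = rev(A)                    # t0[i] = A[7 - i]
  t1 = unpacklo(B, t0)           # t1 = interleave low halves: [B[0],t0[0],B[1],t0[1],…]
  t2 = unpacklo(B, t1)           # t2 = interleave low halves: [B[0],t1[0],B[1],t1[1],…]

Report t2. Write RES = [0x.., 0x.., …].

RES = [0xb6, 0xb6, 0xed, 0x8d, 0x4a, 0xed, 0x26, 0x47]

t0 = [0x8d, 0x47, 0x0d, 0x84, 0xe0, 0x9f, 0x35, 0x40]
t1 = [0xb6, 0x8d, 0xed, 0x47, 0x4a, 0x0d, 0x26, 0x84]
t2 = [0xb6, 0xb6, 0xed, 0x8d, 0x4a, 0xed, 0x26, 0x47]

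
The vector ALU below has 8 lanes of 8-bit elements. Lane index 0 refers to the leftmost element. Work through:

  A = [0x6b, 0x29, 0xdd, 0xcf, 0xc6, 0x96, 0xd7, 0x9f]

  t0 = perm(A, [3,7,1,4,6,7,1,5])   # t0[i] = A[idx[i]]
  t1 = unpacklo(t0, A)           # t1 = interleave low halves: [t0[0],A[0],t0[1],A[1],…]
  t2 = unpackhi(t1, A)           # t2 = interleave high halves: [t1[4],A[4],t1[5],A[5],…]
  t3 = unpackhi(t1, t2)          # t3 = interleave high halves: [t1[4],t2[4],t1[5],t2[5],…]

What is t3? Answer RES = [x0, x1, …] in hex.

RES = [0x29, 0xc6, 0xdd, 0xd7, 0xc6, 0xcf, 0xcf, 0x9f]

t0 = [0xcf, 0x9f, 0x29, 0xc6, 0xd7, 0x9f, 0x29, 0x96]
t1 = [0xcf, 0x6b, 0x9f, 0x29, 0x29, 0xdd, 0xc6, 0xcf]
t2 = [0x29, 0xc6, 0xdd, 0x96, 0xc6, 0xd7, 0xcf, 0x9f]
t3 = [0x29, 0xc6, 0xdd, 0xd7, 0xc6, 0xcf, 0xcf, 0x9f]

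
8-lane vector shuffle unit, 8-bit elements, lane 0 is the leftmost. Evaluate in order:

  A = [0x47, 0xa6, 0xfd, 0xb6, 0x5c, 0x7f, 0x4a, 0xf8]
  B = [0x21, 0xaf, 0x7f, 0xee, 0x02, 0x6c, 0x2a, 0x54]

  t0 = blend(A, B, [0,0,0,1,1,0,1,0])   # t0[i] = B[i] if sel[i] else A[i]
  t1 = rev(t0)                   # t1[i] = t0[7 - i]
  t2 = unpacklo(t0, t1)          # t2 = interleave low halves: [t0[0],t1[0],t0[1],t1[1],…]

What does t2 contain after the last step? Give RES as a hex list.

t0 = [0x47, 0xa6, 0xfd, 0xee, 0x02, 0x7f, 0x2a, 0xf8]
t1 = [0xf8, 0x2a, 0x7f, 0x02, 0xee, 0xfd, 0xa6, 0x47]
t2 = [0x47, 0xf8, 0xa6, 0x2a, 0xfd, 0x7f, 0xee, 0x02]

RES = [0x47, 0xf8, 0xa6, 0x2a, 0xfd, 0x7f, 0xee, 0x02]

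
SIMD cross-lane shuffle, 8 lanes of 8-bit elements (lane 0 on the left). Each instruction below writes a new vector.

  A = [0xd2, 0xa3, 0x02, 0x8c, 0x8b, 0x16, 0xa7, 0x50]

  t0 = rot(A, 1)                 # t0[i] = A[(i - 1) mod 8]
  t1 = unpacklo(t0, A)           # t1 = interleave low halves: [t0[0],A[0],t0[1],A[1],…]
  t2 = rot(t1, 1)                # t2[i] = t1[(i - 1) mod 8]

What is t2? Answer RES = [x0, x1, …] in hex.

→ t0 |50|d2|a3|02|8c|8b|16|a7|
→ t1 |50|d2|d2|a3|a3|02|02|8c|
→ t2 |8c|50|d2|d2|a3|a3|02|02|

RES = [ 0x8c  0x50  0xd2  0xd2  0xa3  0xa3  0x02  0x02 ]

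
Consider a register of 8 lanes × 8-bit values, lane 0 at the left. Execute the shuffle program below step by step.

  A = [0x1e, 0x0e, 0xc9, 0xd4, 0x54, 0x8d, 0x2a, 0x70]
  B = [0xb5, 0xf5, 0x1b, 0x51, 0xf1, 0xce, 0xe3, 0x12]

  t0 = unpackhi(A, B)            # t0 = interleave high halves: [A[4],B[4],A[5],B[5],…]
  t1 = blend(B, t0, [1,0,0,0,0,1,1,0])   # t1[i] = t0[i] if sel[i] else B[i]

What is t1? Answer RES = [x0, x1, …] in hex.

  t0: 54 f1 8d ce 2a e3 70 12
  t1: 54 f5 1b 51 f1 e3 70 12

RES = [0x54, 0xf5, 0x1b, 0x51, 0xf1, 0xe3, 0x70, 0x12]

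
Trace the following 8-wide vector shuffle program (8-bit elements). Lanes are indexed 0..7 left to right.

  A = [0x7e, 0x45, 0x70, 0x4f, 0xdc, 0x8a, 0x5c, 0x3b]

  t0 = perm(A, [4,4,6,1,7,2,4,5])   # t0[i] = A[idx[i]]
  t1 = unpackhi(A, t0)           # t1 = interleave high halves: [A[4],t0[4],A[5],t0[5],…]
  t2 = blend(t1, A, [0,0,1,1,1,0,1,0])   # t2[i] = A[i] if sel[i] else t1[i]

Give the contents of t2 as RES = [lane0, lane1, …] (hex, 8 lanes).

RES = [ 0xdc  0x3b  0x70  0x4f  0xdc  0xdc  0x5c  0x8a ]

  t0: dc dc 5c 45 3b 70 dc 8a
  t1: dc 3b 8a 70 5c dc 3b 8a
  t2: dc 3b 70 4f dc dc 5c 8a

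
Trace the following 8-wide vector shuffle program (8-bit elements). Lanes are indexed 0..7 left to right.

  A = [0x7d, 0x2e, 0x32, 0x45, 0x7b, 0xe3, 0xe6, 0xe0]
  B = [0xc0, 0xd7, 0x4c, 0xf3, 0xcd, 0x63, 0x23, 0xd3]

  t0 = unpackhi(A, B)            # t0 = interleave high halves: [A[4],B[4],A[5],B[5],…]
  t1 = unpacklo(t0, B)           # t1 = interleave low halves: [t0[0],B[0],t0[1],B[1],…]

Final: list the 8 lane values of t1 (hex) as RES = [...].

RES = [0x7b, 0xc0, 0xcd, 0xd7, 0xe3, 0x4c, 0x63, 0xf3]

t0 = [0x7b, 0xcd, 0xe3, 0x63, 0xe6, 0x23, 0xe0, 0xd3]
t1 = [0x7b, 0xc0, 0xcd, 0xd7, 0xe3, 0x4c, 0x63, 0xf3]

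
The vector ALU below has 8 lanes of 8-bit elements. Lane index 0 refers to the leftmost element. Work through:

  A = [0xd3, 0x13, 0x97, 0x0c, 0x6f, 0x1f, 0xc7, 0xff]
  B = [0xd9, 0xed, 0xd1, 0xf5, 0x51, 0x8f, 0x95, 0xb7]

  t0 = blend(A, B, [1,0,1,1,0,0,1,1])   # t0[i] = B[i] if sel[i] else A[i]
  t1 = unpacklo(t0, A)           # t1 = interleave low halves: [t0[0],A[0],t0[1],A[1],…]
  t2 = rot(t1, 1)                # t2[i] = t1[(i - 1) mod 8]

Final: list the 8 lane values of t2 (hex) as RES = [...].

→ t0 |d9|13|d1|f5|6f|1f|95|b7|
→ t1 |d9|d3|13|13|d1|97|f5|0c|
→ t2 |0c|d9|d3|13|13|d1|97|f5|

RES = [ 0x0c  0xd9  0xd3  0x13  0x13  0xd1  0x97  0xf5 ]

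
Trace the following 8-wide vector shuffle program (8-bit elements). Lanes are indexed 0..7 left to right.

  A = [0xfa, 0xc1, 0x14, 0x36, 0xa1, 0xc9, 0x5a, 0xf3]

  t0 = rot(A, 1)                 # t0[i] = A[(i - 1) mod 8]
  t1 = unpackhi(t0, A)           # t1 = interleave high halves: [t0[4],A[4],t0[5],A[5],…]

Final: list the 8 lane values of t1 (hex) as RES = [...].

→ t0 |f3|fa|c1|14|36|a1|c9|5a|
→ t1 |36|a1|a1|c9|c9|5a|5a|f3|

RES = [ 0x36  0xa1  0xa1  0xc9  0xc9  0x5a  0x5a  0xf3 ]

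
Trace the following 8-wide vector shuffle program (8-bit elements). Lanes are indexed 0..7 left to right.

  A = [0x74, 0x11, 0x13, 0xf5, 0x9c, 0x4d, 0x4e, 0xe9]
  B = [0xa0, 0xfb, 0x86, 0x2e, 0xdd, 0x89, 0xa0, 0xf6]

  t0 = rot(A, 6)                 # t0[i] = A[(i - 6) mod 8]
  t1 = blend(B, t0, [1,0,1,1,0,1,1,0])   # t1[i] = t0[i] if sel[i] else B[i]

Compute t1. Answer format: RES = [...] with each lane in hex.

RES = [ 0x13  0xfb  0x9c  0x4d  0xdd  0xe9  0x74  0xf6 ]

t0 = [0x13, 0xf5, 0x9c, 0x4d, 0x4e, 0xe9, 0x74, 0x11]
t1 = [0x13, 0xfb, 0x9c, 0x4d, 0xdd, 0xe9, 0x74, 0xf6]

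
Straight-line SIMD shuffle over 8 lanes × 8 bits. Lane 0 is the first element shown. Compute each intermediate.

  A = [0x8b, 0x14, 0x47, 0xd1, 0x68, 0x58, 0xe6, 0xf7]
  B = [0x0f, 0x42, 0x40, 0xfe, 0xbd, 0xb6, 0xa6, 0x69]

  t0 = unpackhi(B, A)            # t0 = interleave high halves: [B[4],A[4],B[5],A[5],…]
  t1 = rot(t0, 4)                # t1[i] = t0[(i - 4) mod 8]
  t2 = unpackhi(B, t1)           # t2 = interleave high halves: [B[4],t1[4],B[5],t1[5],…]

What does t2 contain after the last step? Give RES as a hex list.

→ t0 |bd|68|b6|58|a6|e6|69|f7|
→ t1 |a6|e6|69|f7|bd|68|b6|58|
→ t2 |bd|bd|b6|68|a6|b6|69|58|

RES = [ 0xbd  0xbd  0xb6  0x68  0xa6  0xb6  0x69  0x58 ]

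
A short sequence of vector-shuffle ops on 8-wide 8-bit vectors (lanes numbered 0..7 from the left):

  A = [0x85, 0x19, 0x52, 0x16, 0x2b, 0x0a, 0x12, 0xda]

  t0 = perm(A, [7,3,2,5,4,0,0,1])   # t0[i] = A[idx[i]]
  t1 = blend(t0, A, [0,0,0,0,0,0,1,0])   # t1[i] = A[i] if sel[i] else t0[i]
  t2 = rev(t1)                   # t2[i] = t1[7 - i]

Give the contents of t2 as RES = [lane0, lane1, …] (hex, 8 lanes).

RES = [0x19, 0x12, 0x85, 0x2b, 0x0a, 0x52, 0x16, 0xda]

t0 = [0xda, 0x16, 0x52, 0x0a, 0x2b, 0x85, 0x85, 0x19]
t1 = [0xda, 0x16, 0x52, 0x0a, 0x2b, 0x85, 0x12, 0x19]
t2 = [0x19, 0x12, 0x85, 0x2b, 0x0a, 0x52, 0x16, 0xda]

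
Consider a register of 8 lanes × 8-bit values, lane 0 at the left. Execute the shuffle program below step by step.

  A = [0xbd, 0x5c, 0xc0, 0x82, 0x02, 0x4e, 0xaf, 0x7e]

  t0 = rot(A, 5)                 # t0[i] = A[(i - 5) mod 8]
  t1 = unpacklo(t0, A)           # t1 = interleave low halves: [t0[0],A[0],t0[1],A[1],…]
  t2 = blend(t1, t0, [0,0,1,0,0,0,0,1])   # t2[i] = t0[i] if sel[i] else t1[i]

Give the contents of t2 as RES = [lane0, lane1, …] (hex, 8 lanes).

RES = [0x82, 0xbd, 0x4e, 0x5c, 0x4e, 0xc0, 0xaf, 0xc0]

t0 = [0x82, 0x02, 0x4e, 0xaf, 0x7e, 0xbd, 0x5c, 0xc0]
t1 = [0x82, 0xbd, 0x02, 0x5c, 0x4e, 0xc0, 0xaf, 0x82]
t2 = [0x82, 0xbd, 0x4e, 0x5c, 0x4e, 0xc0, 0xaf, 0xc0]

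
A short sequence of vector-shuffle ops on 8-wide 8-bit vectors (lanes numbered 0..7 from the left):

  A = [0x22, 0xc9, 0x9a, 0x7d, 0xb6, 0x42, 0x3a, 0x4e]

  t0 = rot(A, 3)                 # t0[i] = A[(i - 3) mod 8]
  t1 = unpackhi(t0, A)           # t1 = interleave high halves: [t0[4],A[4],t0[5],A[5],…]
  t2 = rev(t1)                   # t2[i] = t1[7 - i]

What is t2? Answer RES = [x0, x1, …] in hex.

RES = [ 0x4e  0xb6  0x3a  0x7d  0x42  0x9a  0xb6  0xc9 ]

t0 = [0x42, 0x3a, 0x4e, 0x22, 0xc9, 0x9a, 0x7d, 0xb6]
t1 = [0xc9, 0xb6, 0x9a, 0x42, 0x7d, 0x3a, 0xb6, 0x4e]
t2 = [0x4e, 0xb6, 0x3a, 0x7d, 0x42, 0x9a, 0xb6, 0xc9]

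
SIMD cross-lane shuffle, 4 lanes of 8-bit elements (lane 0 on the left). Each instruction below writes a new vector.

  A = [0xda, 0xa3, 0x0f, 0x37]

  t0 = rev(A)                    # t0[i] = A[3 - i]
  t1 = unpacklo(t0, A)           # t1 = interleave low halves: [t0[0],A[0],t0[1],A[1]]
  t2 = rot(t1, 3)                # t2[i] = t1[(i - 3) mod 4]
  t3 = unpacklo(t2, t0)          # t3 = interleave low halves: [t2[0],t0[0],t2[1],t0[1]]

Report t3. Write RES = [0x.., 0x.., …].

t0 = [0x37, 0x0f, 0xa3, 0xda]
t1 = [0x37, 0xda, 0x0f, 0xa3]
t2 = [0xda, 0x0f, 0xa3, 0x37]
t3 = [0xda, 0x37, 0x0f, 0x0f]

RES = [0xda, 0x37, 0x0f, 0x0f]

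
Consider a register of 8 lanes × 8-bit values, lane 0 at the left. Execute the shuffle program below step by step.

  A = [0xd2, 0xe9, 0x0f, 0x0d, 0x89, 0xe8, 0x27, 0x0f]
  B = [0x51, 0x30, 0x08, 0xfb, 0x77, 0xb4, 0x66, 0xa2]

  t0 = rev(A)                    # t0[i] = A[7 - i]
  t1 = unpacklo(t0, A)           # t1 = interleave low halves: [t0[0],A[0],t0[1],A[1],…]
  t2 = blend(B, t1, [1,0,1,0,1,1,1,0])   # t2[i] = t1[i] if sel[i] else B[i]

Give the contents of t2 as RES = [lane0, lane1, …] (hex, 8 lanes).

  t0: 0f 27 e8 89 0d 0f e9 d2
  t1: 0f d2 27 e9 e8 0f 89 0d
  t2: 0f 30 27 fb e8 0f 89 a2

RES = [ 0x0f  0x30  0x27  0xfb  0xe8  0x0f  0x89  0xa2 ]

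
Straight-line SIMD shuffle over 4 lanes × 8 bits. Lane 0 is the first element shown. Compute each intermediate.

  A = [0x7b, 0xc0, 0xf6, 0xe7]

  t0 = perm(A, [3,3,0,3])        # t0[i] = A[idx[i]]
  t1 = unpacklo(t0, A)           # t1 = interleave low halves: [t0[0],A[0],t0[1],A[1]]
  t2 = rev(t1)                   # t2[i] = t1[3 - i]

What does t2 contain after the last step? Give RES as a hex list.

→ t0 |e7|e7|7b|e7|
→ t1 |e7|7b|e7|c0|
→ t2 |c0|e7|7b|e7|

RES = [0xc0, 0xe7, 0x7b, 0xe7]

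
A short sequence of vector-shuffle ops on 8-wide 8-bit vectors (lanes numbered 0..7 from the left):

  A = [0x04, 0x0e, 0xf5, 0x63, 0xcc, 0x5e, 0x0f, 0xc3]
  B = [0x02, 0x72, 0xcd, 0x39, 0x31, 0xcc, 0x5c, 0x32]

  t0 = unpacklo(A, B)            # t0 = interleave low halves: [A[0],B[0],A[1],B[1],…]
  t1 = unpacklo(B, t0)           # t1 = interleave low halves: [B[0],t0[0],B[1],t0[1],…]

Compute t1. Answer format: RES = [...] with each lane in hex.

RES = [0x02, 0x04, 0x72, 0x02, 0xcd, 0x0e, 0x39, 0x72]

t0 = [0x04, 0x02, 0x0e, 0x72, 0xf5, 0xcd, 0x63, 0x39]
t1 = [0x02, 0x04, 0x72, 0x02, 0xcd, 0x0e, 0x39, 0x72]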